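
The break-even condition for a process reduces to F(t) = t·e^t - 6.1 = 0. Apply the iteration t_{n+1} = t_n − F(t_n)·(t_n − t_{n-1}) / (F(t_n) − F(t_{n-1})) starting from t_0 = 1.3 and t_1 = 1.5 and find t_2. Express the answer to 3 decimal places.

1.436

F(1.3) = -1.32991, F(1.5) = 0.62253
t_2 = 1.50000 − 0.62253·(1.50000 − 1.30000) / (0.62253 − (-1.32991)) = 1.50000 − (0.12451)/(1.95245) = 1.43623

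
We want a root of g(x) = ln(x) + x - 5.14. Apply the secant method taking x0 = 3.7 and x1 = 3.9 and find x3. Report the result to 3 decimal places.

g(3.7) = -0.13167, g(3.9) = 0.12098
x2 = 3.90000 − 0.12098·(3.90000 − 3.70000) / (0.12098 − (-0.13167)) = 3.90000 − (0.02420)/(0.25264) = 3.80423
g(3.80423) = 0.00035
x3 = 3.80423 − 0.00035·(3.80423 − 3.90000) / (0.00035 − 0.12098) = 3.80423 − (-0.00003)/(-0.12063) = 3.80396

3.804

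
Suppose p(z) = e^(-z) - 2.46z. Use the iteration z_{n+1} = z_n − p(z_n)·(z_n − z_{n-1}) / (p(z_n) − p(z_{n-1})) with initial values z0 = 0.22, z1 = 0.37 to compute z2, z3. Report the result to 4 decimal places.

p(0.22) = 0.261319, p(0.37) = -0.219466
z2 = 0.370000 − (-0.219466)·(0.370000 − 0.220000) / (-0.219466 − 0.261319) = 0.370000 − (-0.032920)/(-0.480784) = 0.301529
p(0.301529) = -0.002075
z3 = 0.301529 − (-0.002075)·(0.301529 − 0.370000) / (-0.002075 − (-0.219466)) = 0.301529 − (0.000142)/(0.217391) = 0.300875

0.3015, 0.3009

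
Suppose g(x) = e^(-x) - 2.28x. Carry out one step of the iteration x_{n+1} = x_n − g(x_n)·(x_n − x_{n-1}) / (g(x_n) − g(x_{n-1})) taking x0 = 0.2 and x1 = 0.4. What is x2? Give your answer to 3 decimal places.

0.320

g(0.2) = 0.36273, g(0.4) = -0.24168
x2 = 0.40000 − (-0.24168)·(0.40000 − 0.20000) / (-0.24168 − 0.36273) = 0.40000 − (-0.04834)/(-0.60441) = 0.32003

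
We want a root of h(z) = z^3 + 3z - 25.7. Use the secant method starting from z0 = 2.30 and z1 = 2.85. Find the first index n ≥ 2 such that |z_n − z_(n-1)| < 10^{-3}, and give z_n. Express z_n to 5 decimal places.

h(2.30) = -6.6330000, h(2.85) = 5.9991250
z2 = 2.8500000 − 5.9991250·(0.5500000)/(12.6321250) = 2.5887994;  |Δ| = 0.2612006
h(2.5887994) = -0.5837731
z3 = 2.5887994 − (-0.5837731)·(-0.2612006)/(-6.5828981) = 2.6119627;  |Δ| = 0.0231633
h(2.6119627) = -0.0443898
z4 = 2.6119627 − (-0.0443898)·(0.0231633)/(0.5393833) = 2.6138690;  |Δ| = 0.0019063
h(2.6138690) = 0.0003735
z5 = 2.6138690 − 0.0003735·(0.0019063)/(0.0447632) = 2.6138531;  |Δ| = 0.0000159
|z5 − z4| = 0.0000159 < 10^{-3}

n = 5, z_n = 2.61385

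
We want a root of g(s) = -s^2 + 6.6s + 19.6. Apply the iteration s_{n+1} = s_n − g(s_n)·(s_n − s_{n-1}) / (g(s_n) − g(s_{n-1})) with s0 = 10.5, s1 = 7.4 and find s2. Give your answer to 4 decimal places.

8.6106

g(10.5) = -21.350000, g(7.4) = 13.680000
s2 = 7.400000 − 13.680000·(7.400000 − 10.500000) / (13.680000 − (-21.350000)) = 7.400000 − (-42.408000)/(35.030000) = 8.610619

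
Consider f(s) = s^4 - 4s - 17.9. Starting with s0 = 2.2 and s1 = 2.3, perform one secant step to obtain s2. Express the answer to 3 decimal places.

f(2.2) = -3.27440, f(2.3) = 0.88410
s2 = 2.30000 − 0.88410·(2.30000 − 2.20000) / (0.88410 − (-3.27440)) = 2.30000 − (0.08841)/(4.15850) = 2.27874

2.279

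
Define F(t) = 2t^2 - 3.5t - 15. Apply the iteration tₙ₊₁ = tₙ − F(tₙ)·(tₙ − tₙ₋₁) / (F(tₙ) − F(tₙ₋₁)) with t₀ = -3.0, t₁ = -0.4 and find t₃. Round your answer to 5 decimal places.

-2.12947

F(-3.0) = 13.5000000, F(-0.4) = -13.2800000
t₂ = -0.4000000 − (-13.2800000)·(-0.4000000 − (-3.0000000)) / (-13.2800000 − 13.5000000) = -0.4000000 − (-34.5280000)/(-26.7800000) = -1.6893204
F(-1.6893204) = -3.3797719
t₃ = -1.6893204 − (-3.3797719)·(-1.6893204 − (-0.4000000)) / (-3.3797719 − (-13.2800000)) = -1.6893204 − (4.3576088)/(9.9002281) = -2.1294728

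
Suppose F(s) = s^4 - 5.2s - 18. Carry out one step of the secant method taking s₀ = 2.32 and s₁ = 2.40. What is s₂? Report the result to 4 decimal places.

2.3431

F(2.32) = -1.093770, F(2.40) = 2.697600
s₂ = 2.400000 − 2.697600·(2.400000 − 2.320000) / (2.697600 − (-1.093770)) = 2.400000 − (0.215808)/(3.791370) = 2.343079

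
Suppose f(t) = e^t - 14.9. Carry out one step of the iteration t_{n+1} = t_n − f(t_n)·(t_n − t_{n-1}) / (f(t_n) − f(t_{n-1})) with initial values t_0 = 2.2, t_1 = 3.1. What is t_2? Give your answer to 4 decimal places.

2.6014

f(2.2) = -5.874987, f(3.1) = 7.297951
t_2 = 3.100000 − 7.297951·(3.100000 − 2.200000) / (7.297951 − (-5.874987)) = 3.100000 − (6.568156)/(13.172938) = 2.601390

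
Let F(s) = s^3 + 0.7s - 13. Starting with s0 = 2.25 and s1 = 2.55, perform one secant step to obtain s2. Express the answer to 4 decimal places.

2.2519

F(2.25) = -0.034375, F(2.55) = 5.366375
s2 = 2.550000 − 5.366375·(2.550000 − 2.250000) / (5.366375 − (-0.034375)) = 2.550000 − (1.609912)/(5.400750) = 2.251909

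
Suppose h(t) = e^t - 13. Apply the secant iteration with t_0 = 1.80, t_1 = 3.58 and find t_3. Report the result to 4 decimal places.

2.4111

h(1.80) = -6.950353, h(3.58) = 22.873541
t_2 = 3.580000 − 22.873541·(3.580000 − 1.800000) / (22.873541 − (-6.950353)) = 3.580000 − (40.714903)/(29.823893) = 2.214823
h(2.214823) = -3.840215
t_3 = 2.214823 − (-3.840215)·(2.214823 − 3.580000) / (-3.840215 − 22.873541) = 2.214823 − (5.242575)/(-26.713756) = 2.411073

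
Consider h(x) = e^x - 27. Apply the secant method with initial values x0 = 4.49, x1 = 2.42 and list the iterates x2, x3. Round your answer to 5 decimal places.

2.83876, 3.54798

h(4.49) = 62.1214459, h(2.42) = -15.7541407
x2 = 2.4200000 − (-15.7541407)·(2.4200000 − 4.4900000) / (-15.7541407 − 62.1214459) = 2.4200000 − (32.6110712)/(-77.8755866) = 2.8387586
h(2.8387586) = -9.9054689
x3 = 2.8387586 − (-9.9054689)·(2.8387586 − 2.4200000) / (-9.9054689 − (-15.7541407)) = 2.8387586 − (-4.1480002)/(5.8486718) = 3.5479795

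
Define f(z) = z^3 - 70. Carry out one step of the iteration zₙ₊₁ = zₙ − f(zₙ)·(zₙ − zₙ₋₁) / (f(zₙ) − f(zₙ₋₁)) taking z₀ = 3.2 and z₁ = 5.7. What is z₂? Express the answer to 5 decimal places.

f(3.2) = -37.2320000, f(5.7) = 115.1930000
z₂ = 5.7000000 − 115.1930000·(5.7000000 − 3.2000000) / (115.1930000 − (-37.2320000)) = 5.7000000 − (287.9825000)/(152.4250000) = 3.8106610

3.81066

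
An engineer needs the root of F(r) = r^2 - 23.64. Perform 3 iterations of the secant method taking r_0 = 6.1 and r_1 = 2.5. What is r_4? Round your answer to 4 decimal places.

F(6.1) = 13.570000, F(2.5) = -17.390000
r_2 = 2.500000 − (-17.390000)·(2.500000 − 6.100000) / (-17.390000 − 13.570000) = 2.500000 − (62.604000)/(-30.960000) = 4.522093
F(4.522093) = -3.190675
r_3 = 4.522093 − (-3.190675)·(4.522093 − 2.500000) / (-3.190675 − (-17.390000)) = 4.522093 − (-6.451841)/(14.199325) = 4.976470
F(4.976470) = 1.125250
r_4 = 4.976470 − 1.125250·(4.976470 − 4.522093) / (1.125250 − (-3.190675)) = 4.976470 − (0.511287)/(4.315925) = 4.858004

4.8580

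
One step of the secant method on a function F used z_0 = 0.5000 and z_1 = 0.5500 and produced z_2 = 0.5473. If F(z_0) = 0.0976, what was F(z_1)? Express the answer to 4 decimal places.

-0.0056

The secant line through (0.5000, 0.0976) and (0.5500, F(z_1)) crosses zero at z_2 = 0.5473.
So (0.5000, 0.0976), (0.5500, F(z_1)), (0.5473, 0) are collinear:
F(z_1) = 0.0976 · (0.5500 − 0.5473) / (0.5000 − 0.5473) = 0.0976 · (0.002700)/(-0.047300) = -0.005571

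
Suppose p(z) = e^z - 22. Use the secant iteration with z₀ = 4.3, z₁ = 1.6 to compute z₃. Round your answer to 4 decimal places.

4.0172

p(4.3) = 51.699794, p(1.6) = -17.046968
z₂ = 1.600000 − (-17.046968)·(1.600000 − 4.300000) / (-17.046968 − 51.699794) = 1.600000 − (46.026812)/(-68.746761) = 2.269512
p(2.269512) = -12.325317
z₃ = 2.269512 − (-12.325317)·(2.269512 − 1.600000) / (-12.325317 − (-17.046968)) = 2.269512 − (-8.251953)/(4.721650) = 4.017197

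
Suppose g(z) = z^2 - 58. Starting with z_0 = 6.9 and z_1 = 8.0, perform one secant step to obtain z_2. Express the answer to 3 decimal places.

7.597

g(6.9) = -10.39000, g(8.0) = 6.00000
z_2 = 8.00000 − 6.00000·(8.00000 − 6.90000) / (6.00000 − (-10.39000)) = 8.00000 − (6.60000)/(16.39000) = 7.59732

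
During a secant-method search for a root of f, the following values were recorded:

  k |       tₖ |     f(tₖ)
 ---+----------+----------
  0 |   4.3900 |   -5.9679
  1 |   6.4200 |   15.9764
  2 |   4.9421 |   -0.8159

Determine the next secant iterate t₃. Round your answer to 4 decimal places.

t₃ = 4.9421 − (-0.8159)·(4.9421 − 6.4200) / (-0.8159 − 15.9764)
   = 4.9421 − (1.205819)/(-16.792300) = 5.013908

5.0139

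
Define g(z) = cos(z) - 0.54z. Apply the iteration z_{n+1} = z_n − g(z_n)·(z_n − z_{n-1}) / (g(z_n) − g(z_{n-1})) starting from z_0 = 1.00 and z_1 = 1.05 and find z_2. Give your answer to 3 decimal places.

g(1.00) = 0.00030, g(1.05) = -0.06943
z_2 = 1.05000 − (-0.06943)·(1.05000 − 1.00000) / (-0.06943 − 0.00030) = 1.05000 − (-0.00347)/(-0.06973) = 1.00022

1.000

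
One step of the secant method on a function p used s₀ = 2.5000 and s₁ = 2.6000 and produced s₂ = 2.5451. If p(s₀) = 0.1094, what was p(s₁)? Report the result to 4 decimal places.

The secant line through (2.5000, 0.1094) and (2.6000, p(s₁)) crosses zero at s₂ = 2.5451.
So (2.5000, 0.1094), (2.6000, p(s₁)), (2.5451, 0) are collinear:
p(s₁) = 0.1094 · (2.6000 − 2.5451) / (2.5000 − 2.5451) = 0.1094 · (0.054900)/(-0.045100) = -0.133172

-0.1332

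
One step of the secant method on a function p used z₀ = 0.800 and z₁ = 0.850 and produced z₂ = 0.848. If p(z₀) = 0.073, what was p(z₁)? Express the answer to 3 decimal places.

The secant line through (0.800, 0.073) and (0.850, p(z₁)) crosses zero at z₂ = 0.848.
So (0.800, 0.073), (0.850, p(z₁)), (0.848, 0) are collinear:
p(z₁) = 0.073 · (0.850 − 0.848) / (0.800 − 0.848) = 0.073 · (0.00200)/(-0.04800) = -0.00304

-0.003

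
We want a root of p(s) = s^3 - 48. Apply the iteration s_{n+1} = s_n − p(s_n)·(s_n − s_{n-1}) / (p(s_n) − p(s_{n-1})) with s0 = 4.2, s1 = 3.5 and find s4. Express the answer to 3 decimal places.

3.634

p(4.2) = 26.08800, p(3.5) = -5.12500
s2 = 3.50000 − (-5.12500)·(3.50000 − 4.20000) / (-5.12500 − 26.08800) = 3.50000 − (3.58750)/(-31.21300) = 3.61494
p(3.61494) = -0.76087
s3 = 3.61494 − (-0.76087)·(3.61494 − 3.50000) / (-0.76087 − (-5.12500)) = 3.61494 − (-0.08745)/(4.36413) = 3.63497
p(3.63497) = 0.02908
s4 = 3.63497 − 0.02908·(3.63497 − 3.61494) / (0.02908 − (-0.76087)) = 3.63497 − (0.00058)/(0.78995) = 3.63424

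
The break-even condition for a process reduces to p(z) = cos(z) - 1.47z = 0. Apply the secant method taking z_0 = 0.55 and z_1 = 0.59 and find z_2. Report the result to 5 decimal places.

0.57191

p(0.55) = 0.0440245, p(0.59) = -0.0363593
z_2 = 0.5900000 − (-0.0363593)·(0.5900000 − 0.5500000) / (-0.0363593 − 0.0440245) = 0.5900000 − (-0.0014544)/(-0.0803838) = 0.5719071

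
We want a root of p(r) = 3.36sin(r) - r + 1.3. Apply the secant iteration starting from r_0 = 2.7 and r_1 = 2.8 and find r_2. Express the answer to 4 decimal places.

2.7088

p(2.7) = 0.035996, p(2.8) = -0.374440
r_2 = 2.800000 − (-0.374440)·(2.800000 − 2.700000) / (-0.374440 − 0.035996) = 2.800000 − (-0.037444)/(-0.410436) = 2.708770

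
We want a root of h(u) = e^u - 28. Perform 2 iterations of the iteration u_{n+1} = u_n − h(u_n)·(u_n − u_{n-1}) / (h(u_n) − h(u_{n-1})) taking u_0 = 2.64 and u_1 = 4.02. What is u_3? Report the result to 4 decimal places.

h(2.64) = -13.986796, h(4.02) = 27.701106
u_2 = 4.020000 − 27.701106·(4.020000 − 2.640000) / (27.701106 − (-13.986796)) = 4.020000 − (38.227526)/(41.687902) = 3.103007
h(3.103007) = -5.735205
u_3 = 3.103007 − (-5.735205)·(3.103007 − 4.020000) / (-5.735205 − 27.701106) = 3.103007 − (5.259145)/(-33.436311) = 3.260295

3.2603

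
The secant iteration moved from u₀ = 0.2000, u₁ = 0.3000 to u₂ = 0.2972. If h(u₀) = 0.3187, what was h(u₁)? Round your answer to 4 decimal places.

-0.0092

The secant line through (0.2000, 0.3187) and (0.3000, h(u₁)) crosses zero at u₂ = 0.2972.
So (0.2000, 0.3187), (0.3000, h(u₁)), (0.2972, 0) are collinear:
h(u₁) = 0.3187 · (0.3000 − 0.2972) / (0.2000 − 0.2972) = 0.3187 · (0.002800)/(-0.097200) = -0.009181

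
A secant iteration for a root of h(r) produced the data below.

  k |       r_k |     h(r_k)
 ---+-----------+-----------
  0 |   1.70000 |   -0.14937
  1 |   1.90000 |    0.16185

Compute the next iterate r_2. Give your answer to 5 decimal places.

r_2 = 1.90000 − 0.16185·(1.90000 − 1.70000) / (0.16185 − (-0.14937))
   = 1.90000 − (0.0323700)/(0.3112200) = 1.7959900

1.79599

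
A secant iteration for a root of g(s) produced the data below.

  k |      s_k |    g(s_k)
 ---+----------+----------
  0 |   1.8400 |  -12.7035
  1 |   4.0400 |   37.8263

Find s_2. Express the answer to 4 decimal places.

2.3931

s_2 = 4.0400 − 37.8263·(4.0400 − 1.8400) / (37.8263 − (-12.7035))
   = 4.0400 − (83.217860)/(50.529800) = 2.393093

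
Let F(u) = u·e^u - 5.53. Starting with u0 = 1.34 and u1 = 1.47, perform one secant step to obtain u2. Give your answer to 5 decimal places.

F(1.34) = -0.4124817, F(1.47) = 0.8633757
u2 = 1.4700000 − 0.8633757·(1.4700000 − 1.3400000) / (0.8633757 − (-0.4124817)) = 1.4700000 − (0.1122388)/(1.2758574) = 1.3820287

1.38203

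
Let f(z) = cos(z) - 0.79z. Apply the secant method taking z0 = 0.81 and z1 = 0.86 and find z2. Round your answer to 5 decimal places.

0.84239

f(0.81) = 0.0495984, f(0.86) = -0.0269625
z2 = 0.8600000 − (-0.0269625)·(0.8600000 − 0.8100000) / (-0.0269625 − 0.0495984) = 0.8600000 − (-0.0013481)/(-0.0765610) = 0.8423915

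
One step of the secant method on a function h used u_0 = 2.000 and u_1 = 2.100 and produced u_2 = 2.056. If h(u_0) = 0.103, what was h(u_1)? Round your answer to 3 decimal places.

-0.081

The secant line through (2.000, 0.103) and (2.100, h(u_1)) crosses zero at u_2 = 2.056.
So (2.000, 0.103), (2.100, h(u_1)), (2.056, 0) are collinear:
h(u_1) = 0.103 · (2.100 − 2.056) / (2.000 − 2.056) = 0.103 · (0.04400)/(-0.05600) = -0.08093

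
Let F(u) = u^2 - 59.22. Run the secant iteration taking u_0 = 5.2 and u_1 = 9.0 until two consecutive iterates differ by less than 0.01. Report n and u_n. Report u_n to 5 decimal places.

F(5.2) = -32.1800000, F(9.0) = 21.7800000
u_2 = 9.0000000 − 21.7800000·(3.8000000)/(53.9600000) = 7.4661972;  |Δ| = 1.5338028
F(7.4661972) = -3.4758996
u_3 = 7.4661972 − (-3.4758996)·(-1.5338028)/(-25.2558996) = 7.6772902;  |Δ| = 0.2110930
F(7.6772902) = -0.2792148
u_4 = 7.6772902 − (-0.2792148)·(0.2110930)/(3.1966848) = 7.6957282;  |Δ| = 0.0184379
F(7.6957282) = 0.0042321
u_5 = 7.6957282 − 0.0042321·(0.0184379)/(0.2834469) = 7.6954529;  |Δ| = 0.0002753
|u_5 − u_4| = 0.0002753 < 0.01

n = 5, u_n = 7.69545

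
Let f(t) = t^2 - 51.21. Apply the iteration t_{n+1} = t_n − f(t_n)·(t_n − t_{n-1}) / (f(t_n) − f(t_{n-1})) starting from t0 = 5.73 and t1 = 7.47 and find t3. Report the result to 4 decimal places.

7.1554

f(5.73) = -18.377100, f(7.47) = 4.590900
t2 = 7.470000 − 4.590900·(7.470000 − 5.730000) / (4.590900 − (-18.377100)) = 7.470000 − (7.988166)/(22.968000) = 7.122205
f(7.122205) = -0.484202
t3 = 7.122205 − (-0.484202)·(7.122205 − 7.470000) / (-0.484202 − 4.590900) = 7.122205 − (0.168403)/(-5.075102) = 7.155387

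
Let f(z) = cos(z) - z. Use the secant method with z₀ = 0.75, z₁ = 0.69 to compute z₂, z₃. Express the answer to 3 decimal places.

f(0.75) = -0.01831, f(0.69) = 0.08125
z₂ = 0.69000 − 0.08125·(0.69000 − 0.75000) / (0.08125 − (-0.01831)) = 0.69000 − (-0.00487)/(0.09956) = 0.73896
f(0.73896) = 0.00020
z₃ = 0.73896 − 0.00020·(0.73896 − 0.69000) / (0.00020 − 0.08125) = 0.73896 − (0.00001)/(-0.08104) = 0.73909

0.739, 0.739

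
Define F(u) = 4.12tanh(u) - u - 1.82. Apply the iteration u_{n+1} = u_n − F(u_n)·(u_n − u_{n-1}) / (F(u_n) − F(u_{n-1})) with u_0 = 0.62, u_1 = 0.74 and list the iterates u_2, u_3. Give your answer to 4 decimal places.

0.7209, 0.7189

F(0.62) = -0.169353, F(0.74) = 0.032078
u_2 = 0.740000 − 0.032078·(0.740000 − 0.620000) / (0.032078 − (-0.169353)) = 0.740000 − (0.003849)/(0.201431) = 0.720890
F(0.720890) = 0.003046
u_3 = 0.720890 − 0.003046·(0.720890 − 0.740000) / (0.003046 − 0.032078) = 0.720890 − (-0.000058)/(-0.029032) = 0.718885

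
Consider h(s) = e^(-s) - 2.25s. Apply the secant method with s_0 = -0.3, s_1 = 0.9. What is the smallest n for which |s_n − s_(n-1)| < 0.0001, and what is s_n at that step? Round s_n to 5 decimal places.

h(-0.3) = 2.0248588, h(0.9) = -1.6184303
s_2 = 0.9000000 − (-1.6184303)·(1.2000000)/(-3.6432891) = 0.3669332;  |Δ| = 0.5330668
h(0.3669332) = -0.1327438
s_3 = 0.3669332 − (-0.1327438)·(-0.5330668)/(1.4856865) = 0.3193045;  |Δ| = 0.0476287
h(0.3193045) = 0.0082191
s_4 = 0.3193045 − 0.0082191·(-0.0476287)/(0.1409629) = 0.3220816;  |Δ| = 0.0027771
h(0.3220816) = -0.0000445
s_5 = 0.3220816 − (-0.0000445)·(0.0027771)/(-0.0082636) = 0.3220666;  |Δ| = 0.0000150
|s_5 − s_4| = 0.0000150 < 0.0001

n = 5, s_n = 0.32207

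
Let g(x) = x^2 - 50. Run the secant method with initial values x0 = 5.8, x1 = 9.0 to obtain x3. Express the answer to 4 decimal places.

g(5.8) = -16.360000, g(9.0) = 31.000000
x2 = 9.000000 − 31.000000·(9.000000 − 5.800000) / (31.000000 − (-16.360000)) = 9.000000 − (99.200000)/(47.360000) = 6.905405
g(6.905405) = -2.315376
x3 = 6.905405 − (-2.315376)·(6.905405 − 9.000000) / (-2.315376 − 31.000000) = 6.905405 − (4.849774)/(-33.315376) = 7.050977

7.0510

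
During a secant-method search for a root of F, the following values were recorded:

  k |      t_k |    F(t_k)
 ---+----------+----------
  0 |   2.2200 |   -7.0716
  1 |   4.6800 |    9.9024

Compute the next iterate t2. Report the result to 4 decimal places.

3.2449

t2 = 4.6800 − 9.9024·(4.6800 − 2.2200) / (9.9024 − (-7.0716))
   = 4.6800 − (24.359904)/(16.974000) = 3.244870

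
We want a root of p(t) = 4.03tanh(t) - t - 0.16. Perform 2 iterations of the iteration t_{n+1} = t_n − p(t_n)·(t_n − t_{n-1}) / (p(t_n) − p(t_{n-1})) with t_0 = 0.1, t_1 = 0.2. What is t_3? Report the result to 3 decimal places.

p(0.1) = 0.14166, p(0.2) = 0.43542
t_2 = 0.20000 − 0.43542·(0.20000 − 0.10000) / (0.43542 − 0.14166) = 0.20000 − (0.04354)/(0.29376) = 0.05178
p(0.05178) = -0.00330
t_3 = 0.05178 − (-0.00330)·(0.05178 − 0.20000) / (-0.00330 − 0.43542) = 0.05178 − (0.00049)/(-0.43873) = 0.05289

0.053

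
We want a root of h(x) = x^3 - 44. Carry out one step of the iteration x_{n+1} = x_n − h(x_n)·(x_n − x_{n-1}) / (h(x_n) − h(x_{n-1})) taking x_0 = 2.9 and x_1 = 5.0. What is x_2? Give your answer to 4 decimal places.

h(2.9) = -19.611000, h(5.0) = 81.000000
x_2 = 5.000000 − 81.000000·(5.000000 − 2.900000) / (81.000000 − (-19.611000)) = 5.000000 − (170.100000)/(100.611000) = 3.309330

3.3093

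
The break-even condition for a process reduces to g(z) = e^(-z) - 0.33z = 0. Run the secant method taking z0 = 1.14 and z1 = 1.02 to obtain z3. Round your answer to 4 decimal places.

g(1.14) = -0.056381, g(1.02) = 0.023995
z2 = 1.020000 − 0.023995·(1.020000 − 1.140000) / (0.023995 − (-0.056381)) = 1.020000 − (-0.002879)/(0.080376) = 1.055824
g(1.055824) = -0.000516
z3 = 1.055824 − (-0.000516)·(1.055824 − 1.020000) / (-0.000516 − 0.023995) = 1.055824 − (-0.000018)/(-0.024511) = 1.055069

1.0551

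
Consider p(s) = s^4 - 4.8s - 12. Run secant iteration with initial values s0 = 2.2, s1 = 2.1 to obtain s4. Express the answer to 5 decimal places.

2.17668

p(2.2) = 0.8656000, p(2.1) = -2.6319000
s2 = 2.1000000 − (-2.6319000)·(2.1000000 − 2.2000000) / (-2.6319000 − 0.8656000) = 2.1000000 − (0.2631900)/(-3.4975000) = 2.1752509
p(2.1752509) = -0.0520637
s3 = 2.1752509 − (-0.0520637)·(2.1752509 − 2.1000000) / (-0.0520637 − (-2.6319000)) = 2.1752509 − (-0.0039178)/(2.5798363) = 2.1767695
p(2.1767695) = 0.0032357
s4 = 2.1767695 − 0.0032357·(2.1767695 − 2.1752509) / (0.0032357 − (-0.0520637)) = 2.1767695 − (0.0000049)/(0.0552995) = 2.1766807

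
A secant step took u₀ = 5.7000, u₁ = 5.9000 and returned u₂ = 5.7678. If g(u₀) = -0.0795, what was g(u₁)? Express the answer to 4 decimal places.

0.1550

The secant line through (5.7000, -0.0795) and (5.9000, g(u₁)) crosses zero at u₂ = 5.7678.
So (5.7000, -0.0795), (5.9000, g(u₁)), (5.7678, 0) are collinear:
g(u₁) = -0.0795 · (5.9000 − 5.7678) / (5.7000 − 5.7678) = -0.0795 · (0.132200)/(-0.067800) = 0.155013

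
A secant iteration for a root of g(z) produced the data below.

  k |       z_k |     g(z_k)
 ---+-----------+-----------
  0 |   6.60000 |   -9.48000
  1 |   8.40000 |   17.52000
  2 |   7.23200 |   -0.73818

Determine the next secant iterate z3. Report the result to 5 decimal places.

7.27922

z3 = 7.23200 − (-0.73818)·(7.23200 − 8.40000) / (-0.73818 − 17.52000)
   = 7.23200 − (0.8621942)/(-18.2581800) = 7.2792224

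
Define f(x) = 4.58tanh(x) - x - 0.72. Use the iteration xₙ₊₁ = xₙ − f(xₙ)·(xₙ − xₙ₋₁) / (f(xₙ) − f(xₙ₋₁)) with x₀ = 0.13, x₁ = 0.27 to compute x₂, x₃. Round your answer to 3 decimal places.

0.206, 0.205

f(0.13) = -0.25793, f(0.27) = 0.21740
x₂ = 0.27000 − 0.21740·(0.27000 − 0.13000) / (0.21740 − (-0.25793)) = 0.27000 − (0.03044)/(0.47533) = 0.20597
f(0.20597) = 0.00425
x₃ = 0.20597 − 0.00425·(0.20597 − 0.27000) / (0.00425 − 0.21740) = 0.20597 − (-0.00027)/(-0.21315) = 0.20469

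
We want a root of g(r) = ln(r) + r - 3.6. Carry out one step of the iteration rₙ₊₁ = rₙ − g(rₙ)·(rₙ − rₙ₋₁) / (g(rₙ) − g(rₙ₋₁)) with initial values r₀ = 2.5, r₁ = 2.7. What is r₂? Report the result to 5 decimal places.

g(2.5) = -0.1837093, g(2.7) = 0.0932518
r₂ = 2.7000000 − 0.0932518·(2.7000000 − 2.5000000) / (0.0932518 − (-0.1837093)) = 2.7000000 − (0.0186504)/(0.2769610) = 2.6326607

2.63266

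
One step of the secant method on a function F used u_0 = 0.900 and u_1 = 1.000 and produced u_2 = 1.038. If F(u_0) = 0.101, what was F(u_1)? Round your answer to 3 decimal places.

The secant line through (0.900, 0.101) and (1.000, F(u_1)) crosses zero at u_2 = 1.038.
So (0.900, 0.101), (1.000, F(u_1)), (1.038, 0) are collinear:
F(u_1) = 0.101 · (1.000 − 1.038) / (0.900 − 1.038) = 0.101 · (-0.03800)/(-0.13800) = 0.02781

0.028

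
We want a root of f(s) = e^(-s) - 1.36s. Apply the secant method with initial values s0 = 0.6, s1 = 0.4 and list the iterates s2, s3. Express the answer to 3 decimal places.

0.464, 0.463

f(0.6) = -0.26719, f(0.4) = 0.12632
s2 = 0.40000 − 0.12632·(0.40000 − 0.60000) / (0.12632 − (-0.26719)) = 0.40000 − (-0.02526)/(0.39351) = 0.46420
f(0.46420) = -0.00268
s3 = 0.46420 − (-0.00268)·(0.46420 − 0.40000) / (-0.00268 − 0.12632) = 0.46420 − (-0.00017)/(-0.12900) = 0.46287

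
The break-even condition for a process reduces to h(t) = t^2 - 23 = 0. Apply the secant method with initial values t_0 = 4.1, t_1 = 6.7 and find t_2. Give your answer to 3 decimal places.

h(4.1) = -6.19000, h(6.7) = 21.89000
t_2 = 6.70000 − 21.89000·(6.70000 − 4.10000) / (21.89000 − (-6.19000)) = 6.70000 − (56.91400)/(28.08000) = 4.67315

4.673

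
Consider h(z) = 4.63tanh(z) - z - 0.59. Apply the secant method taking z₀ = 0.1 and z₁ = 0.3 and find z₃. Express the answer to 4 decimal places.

h(0.1) = -0.228537, h(0.3) = 0.458777
z₂ = 0.300000 − 0.458777·(0.300000 − 0.100000) / (0.458777 − (-0.228537)) = 0.300000 − (0.091755)/(0.687315) = 0.166501
h(0.166501) = 0.007355
z₃ = 0.166501 − 0.007355·(0.166501 − 0.300000) / (0.007355 − 0.458777) = 0.166501 − (-0.000982)/(-0.451423) = 0.164326

0.1643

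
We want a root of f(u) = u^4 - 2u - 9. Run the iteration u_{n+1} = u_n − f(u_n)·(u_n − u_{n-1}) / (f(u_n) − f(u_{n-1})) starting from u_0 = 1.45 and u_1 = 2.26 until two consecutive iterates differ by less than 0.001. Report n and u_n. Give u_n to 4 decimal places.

f(1.45) = -7.479494, f(2.26) = 12.567578
u_2 = 2.260000 − 12.567578·(0.810000)/(20.047072) = 1.752208;  |Δ| = 0.507792
f(1.752208) = -3.078082
u_3 = 1.752208 − (-3.078082)·(-0.507792)/(-15.645659) = 1.852110;  |Δ| = 0.099901
f(1.852110) = -0.937190
u_4 = 1.852110 − (-0.937190)·(0.099901)/(2.140891) = 1.895842;  |Δ| = 0.043733
f(1.895842) = 0.126718
u_5 = 1.895842 − 0.126718·(0.043733)/(1.063908) = 1.890633;  |Δ| = 0.005209
f(1.890633) = -0.004253
u_6 = 1.890633 − (-0.004253)·(-0.005209)/(-0.130971) = 1.890803;  |Δ| = 0.000169
|u_6 − u_5| = 0.000169 < 0.001

n = 6, u_n = 1.8908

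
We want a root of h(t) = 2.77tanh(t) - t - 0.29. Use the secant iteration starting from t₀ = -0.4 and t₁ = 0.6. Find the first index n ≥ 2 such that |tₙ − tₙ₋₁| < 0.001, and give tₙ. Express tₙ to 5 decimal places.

h(-0.4) = -0.9424586, h(0.6) = 0.5976273
t₂ = 0.6000000 − 0.5976273·(1.0000000)/(1.5400859) = 0.2119520;  |Δ| = 0.3880480
h(0.2119520) = 0.0765185
t₃ = 0.2119520 − 0.0765185·(-0.3880480)/(-0.5211088) = 0.1549718;  |Δ| = 0.0569801
h(0.1549718) = -0.0191037
t₄ = 0.1549718 − (-0.0191037)·(-0.0569801)/(-0.0956222) = 0.1663555;  |Δ| = 0.0113836
h(0.1663555) = 0.0002450
t₅ = 0.1663555 − 0.0002450·(0.0113836)/(0.0193486) = 0.1662114;  |Δ| = 0.0001441
|t₅ − t₄| = 0.0001441 < 0.001

n = 5, tₙ = 0.16621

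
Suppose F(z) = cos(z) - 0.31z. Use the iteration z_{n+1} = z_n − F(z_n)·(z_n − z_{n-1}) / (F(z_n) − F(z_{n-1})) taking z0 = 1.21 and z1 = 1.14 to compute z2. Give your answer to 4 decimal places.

F(1.21) = -0.022081, F(1.14) = 0.064195
z2 = 1.140000 − 0.064195·(1.140000 − 1.210000) / (0.064195 − (-0.022081)) = 1.140000 − (-0.004494)/(0.086275) = 1.192085

1.1921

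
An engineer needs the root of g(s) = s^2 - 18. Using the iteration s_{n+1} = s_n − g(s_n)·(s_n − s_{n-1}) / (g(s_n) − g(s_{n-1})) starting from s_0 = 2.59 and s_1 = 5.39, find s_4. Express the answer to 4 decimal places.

g(2.59) = -11.291900, g(5.39) = 11.052100
s_2 = 5.390000 − 11.052100·(5.390000 − 2.590000) / (11.052100 − (-11.291900)) = 5.390000 − (30.945880)/(22.344000) = 4.005025
g(4.005025) = -1.959774
s_3 = 4.005025 − (-1.959774)·(4.005025 − 5.390000) / (-1.959774 − 11.052100) = 4.005025 − (2.714238)/(-13.011874) = 4.213622
g(4.213622) = -0.245389
s_4 = 4.213622 − (-0.245389)·(4.213622 − 4.005025) / (-0.245389 − (-1.959774)) = 4.213622 − (-0.051187)/(1.714385) = 4.243480

4.2435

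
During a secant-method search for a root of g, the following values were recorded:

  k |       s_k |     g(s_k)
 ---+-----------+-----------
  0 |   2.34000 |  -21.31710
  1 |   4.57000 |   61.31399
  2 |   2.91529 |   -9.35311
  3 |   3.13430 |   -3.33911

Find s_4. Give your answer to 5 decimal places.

s_4 = 3.13430 − (-3.33911)·(3.13430 − 2.91529) / (-3.33911 − (-9.35311))
   = 3.13430 − (-0.7312985)/(6.0140000) = 3.2558993

3.25590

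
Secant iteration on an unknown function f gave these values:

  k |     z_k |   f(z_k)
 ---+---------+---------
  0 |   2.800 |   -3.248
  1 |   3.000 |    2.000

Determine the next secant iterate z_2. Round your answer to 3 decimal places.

2.924

z_2 = 3.000 − 2.000·(3.000 − 2.800) / (2.000 − (-3.248))
   = 3.000 − (0.40000)/(5.24800) = 2.92378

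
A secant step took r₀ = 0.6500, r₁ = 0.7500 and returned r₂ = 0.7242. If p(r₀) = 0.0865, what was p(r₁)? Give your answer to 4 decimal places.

The secant line through (0.6500, 0.0865) and (0.7500, p(r₁)) crosses zero at r₂ = 0.7242.
So (0.6500, 0.0865), (0.7500, p(r₁)), (0.7242, 0) are collinear:
p(r₁) = 0.0865 · (0.7500 − 0.7242) / (0.6500 − 0.7242) = 0.0865 · (0.025800)/(-0.074200) = -0.030077

-0.0301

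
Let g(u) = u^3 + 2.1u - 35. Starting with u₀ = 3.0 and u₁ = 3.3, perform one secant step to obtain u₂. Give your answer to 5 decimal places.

g(3.0) = -1.7000000, g(3.3) = 7.8670000
u₂ = 3.3000000 − 7.8670000·(3.3000000 − 3.0000000) / (7.8670000 − (-1.7000000)) = 3.3000000 − (2.3601000)/(9.5670000) = 3.0533082

3.05331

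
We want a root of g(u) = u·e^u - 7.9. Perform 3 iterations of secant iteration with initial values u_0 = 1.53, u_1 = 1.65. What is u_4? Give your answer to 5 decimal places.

g(1.53) = -0.8341895, g(1.65) = 0.6915167
u_2 = 1.6500000 − 0.6915167·(1.6500000 − 1.5300000) / (0.6915167 − (-0.8341895)) = 1.6500000 − (0.0829820)/(1.5257062) = 1.5956108
g(1.5956108) = -0.0315009
u_3 = 1.5956108 − (-0.0315009)·(1.5956108 − 1.6500000) / (-0.0315009 − 0.6915167) = 1.5956108 − (0.0017133)/(-0.7230176) = 1.5979804
g(1.5979804) = -0.0011197
u_4 = 1.5979804 − (-0.0011197)·(1.5979804 − 1.5956108) / (-0.0011197 − (-0.0315009)) = 1.5979804 − (-0.0000027)/(0.0303811) = 1.5980678

1.59807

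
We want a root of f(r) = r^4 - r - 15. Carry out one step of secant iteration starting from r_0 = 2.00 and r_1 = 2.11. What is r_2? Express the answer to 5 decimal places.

f(2.00) = -1.0000000, f(2.11) = 2.7111944
r_2 = 2.1100000 − 2.7111944·(2.1100000 − 2.0000000) / (2.7111944 − (-1.0000000)) = 2.1100000 − (0.2982314)/(3.7111944) = 2.0296401

2.02964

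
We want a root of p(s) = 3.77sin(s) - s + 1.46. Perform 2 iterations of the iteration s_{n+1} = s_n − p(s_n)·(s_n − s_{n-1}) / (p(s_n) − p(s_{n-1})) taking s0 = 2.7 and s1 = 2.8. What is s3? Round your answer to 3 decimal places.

p(2.7) = 0.37122, p(2.8) = -0.07709
s2 = 2.80000 − (-0.07709)·(2.80000 − 2.70000) / (-0.07709 − 0.37122) = 2.80000 − (-0.00771)/(-0.44832) = 2.78280
p(2.78280) = 0.00100
s3 = 2.78280 − 0.00100·(2.78280 − 2.80000) / (0.00100 − (-0.07709)) = 2.78280 − (-0.00002)/(0.07809) = 2.78302

2.783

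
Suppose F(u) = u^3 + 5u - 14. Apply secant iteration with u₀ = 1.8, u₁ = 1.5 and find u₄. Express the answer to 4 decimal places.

1.7423

F(1.8) = 0.832000, F(1.5) = -3.125000
u₂ = 1.500000 − (-3.125000)·(1.500000 − 1.800000) / (-3.125000 − 0.832000) = 1.500000 − (0.937500)/(-3.957000) = 1.736922
F(1.736922) = -0.075275
u₃ = 1.736922 − (-0.075275)·(1.736922 − 1.500000) / (-0.075275 − (-3.125000)) = 1.736922 − (-0.017834)/(3.049725) = 1.742770
F(1.742770) = 0.007070
u₄ = 1.742770 − 0.007070·(1.742770 − 1.736922) / (0.007070 − (-0.075275)) = 1.742770 − (0.000041)/(0.082344) = 1.742268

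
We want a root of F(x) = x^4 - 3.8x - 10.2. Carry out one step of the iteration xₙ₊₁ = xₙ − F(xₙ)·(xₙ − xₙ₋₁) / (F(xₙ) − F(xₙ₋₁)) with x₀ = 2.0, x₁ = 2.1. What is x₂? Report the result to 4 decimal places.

F(2.0) = -1.800000, F(2.1) = 1.268100
x₂ = 2.100000 − 1.268100·(2.100000 − 2.000000) / (1.268100 − (-1.800000)) = 2.100000 − (0.126810)/(3.068100) = 2.058668

2.0587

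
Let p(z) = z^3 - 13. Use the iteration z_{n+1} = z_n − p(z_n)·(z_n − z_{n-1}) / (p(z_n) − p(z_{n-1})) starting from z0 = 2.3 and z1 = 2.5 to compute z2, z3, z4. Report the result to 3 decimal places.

p(2.3) = -0.83300, p(2.5) = 2.62500
z2 = 2.50000 − 2.62500·(2.50000 − 2.30000) / (2.62500 − (-0.83300)) = 2.50000 − (0.52500)/(3.45800) = 2.34818
p(2.34818) = -0.05229
z3 = 2.34818 − (-0.05229)·(2.34818 − 2.50000) / (-0.05229 − 2.62500) = 2.34818 − (0.00794)/(-2.67729) = 2.35114
p(2.35114) = -0.00318
z4 = 2.35114 − (-0.00318)·(2.35114 − 2.34818) / (-0.00318 − (-0.05229)) = 2.35114 − (-0.00001)/(0.04911) = 2.35133

2.348, 2.351, 2.351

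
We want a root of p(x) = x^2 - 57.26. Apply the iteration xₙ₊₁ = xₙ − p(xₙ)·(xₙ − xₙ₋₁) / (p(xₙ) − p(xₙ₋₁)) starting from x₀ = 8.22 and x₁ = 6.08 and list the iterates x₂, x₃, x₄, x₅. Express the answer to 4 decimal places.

7.4991, 7.5745, 7.5670, 7.5670

p(8.22) = 10.308400, p(6.08) = -20.293600
x₂ = 6.080000 − (-20.293600)·(6.080000 − 8.220000) / (-20.293600 − 10.308400) = 6.080000 − (43.428304)/(-30.602000) = 7.499133
p(7.499133) = -1.023006
x₃ = 7.499133 − (-1.023006)·(7.499133 − 6.080000) / (-1.023006 − (-20.293600)) = 7.499133 − (-1.451782)/(19.270594) = 7.574470
p(7.574470) = 0.112588
x₄ = 7.574470 − 0.112588·(7.574470 − 7.499133) / (0.112588 − (-1.023006)) = 7.574470 − (0.008482)/(1.135595) = 7.567000
p(7.567000) = -0.000507
x₅ = 7.567000 − (-0.000507)·(7.567000 − 7.574470) / (-0.000507 − 0.112588) = 7.567000 − (0.000004)/(-0.113095) = 7.567034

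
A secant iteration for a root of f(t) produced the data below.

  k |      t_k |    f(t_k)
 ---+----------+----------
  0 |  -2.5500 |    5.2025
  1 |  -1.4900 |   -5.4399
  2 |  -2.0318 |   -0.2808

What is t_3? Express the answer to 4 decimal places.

t_3 = -2.0318 − (-0.2808)·(-2.0318 − (-1.4900)) / (-0.2808 − (-5.4399))
   = -2.0318 − (0.152137)/(5.159100) = -2.061289

-2.0613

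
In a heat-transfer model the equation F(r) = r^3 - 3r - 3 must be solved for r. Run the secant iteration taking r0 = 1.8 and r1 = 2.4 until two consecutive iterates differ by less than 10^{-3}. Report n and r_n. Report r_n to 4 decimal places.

F(1.8) = -2.568000, F(2.4) = 3.624000
r2 = 2.400000 − 3.624000·(0.600000)/(6.192000) = 2.048837;  |Δ| = 0.351163
F(2.048837) = -0.546038
r3 = 2.048837 − (-0.546038)·(-0.351163)/(-4.170038) = 2.094820;  |Δ| = 0.045982
F(2.094820) = -0.091827
r4 = 2.094820 − (-0.091827)·(0.045982)/(0.454212) = 2.104116;  |Δ| = 0.009296
F(2.104116) = 0.003211
r5 = 2.104116 − 0.003211·(0.009296)/(0.095037) = 2.103802;  |Δ| = 0.000314
|r5 − r4| = 0.000314 < 10^{-3}

n = 5, r_n = 2.1038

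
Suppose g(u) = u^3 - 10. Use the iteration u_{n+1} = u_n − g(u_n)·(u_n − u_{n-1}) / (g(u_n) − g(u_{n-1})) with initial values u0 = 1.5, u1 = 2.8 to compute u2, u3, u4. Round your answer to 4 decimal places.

g(1.5) = -6.625000, g(2.8) = 11.952000
u2 = 2.800000 − 11.952000·(2.800000 − 1.500000) / (11.952000 − (-6.625000)) = 2.800000 − (15.537600)/(18.577000) = 1.963611
g(1.963611) = -2.428772
u3 = 1.963611 − (-2.428772)·(1.963611 − 2.800000) / (-2.428772 − 11.952000) = 1.963611 − (2.031399)/(-14.380772) = 2.104869
g(2.104869) = -0.674435
u4 = 2.104869 − (-0.674435)·(2.104869 − 1.963611) / (-0.674435 − (-2.428772)) = 2.104869 − (-0.095269)/(1.754337) = 2.159174

1.9636, 2.1049, 2.1592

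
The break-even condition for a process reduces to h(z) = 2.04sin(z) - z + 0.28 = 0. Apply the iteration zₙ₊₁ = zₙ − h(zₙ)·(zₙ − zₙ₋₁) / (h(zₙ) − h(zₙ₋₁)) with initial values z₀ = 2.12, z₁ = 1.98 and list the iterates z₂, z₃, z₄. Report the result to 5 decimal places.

2.06845, 2.07062, 2.07053

h(2.12) = -0.1000014, h(1.98) = 0.1715734
z₂ = 1.9800000 − 0.1715734·(1.9800000 − 2.1200000) / (0.1715734 − (-0.1000014)) = 1.9800000 − (-0.0240203)/(0.2715748) = 2.0684481
h(2.0684481) = 0.0041120
z₃ = 2.0684481 − 0.0041120·(2.0684481 − 1.9800000) / (0.0041120 − 0.1715734) = 2.0684481 − (0.0003637)/(-0.1674614) = 2.0706199
h(2.0706199) = -0.0001790
z₄ = 2.0706199 − (-0.0001790)·(2.0706199 − 2.0684481) / (-0.0001790 − 0.0041120) = 2.0706199 − (-0.0000004)/(-0.0042911) = 2.0705293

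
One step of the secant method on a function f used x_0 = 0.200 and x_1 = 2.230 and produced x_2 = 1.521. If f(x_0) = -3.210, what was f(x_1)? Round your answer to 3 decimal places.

1.723

The secant line through (0.200, -3.210) and (2.230, f(x_1)) crosses zero at x_2 = 1.521.
So (0.200, -3.210), (2.230, f(x_1)), (1.521, 0) are collinear:
f(x_1) = -3.210 · (2.230 − 1.521) / (0.200 − 1.521) = -3.210 · (0.70900)/(-1.32100) = 1.72285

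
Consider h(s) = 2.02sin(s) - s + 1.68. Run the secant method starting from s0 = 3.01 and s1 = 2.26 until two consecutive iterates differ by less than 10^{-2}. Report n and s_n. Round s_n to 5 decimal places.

n = 4, s_n = 2.64405

h(3.01) = -1.0649494, h(2.26) = 0.9789404
s2 = 2.2600000 − 0.9789404·(-0.7500000)/(2.0438897) = 2.6192196;  |Δ| = 0.3592196
h(2.6192196) = 0.0686354
s3 = 2.6192196 − 0.0686354·(0.3592196)/(-0.9103050) = 2.6463041;  |Δ| = 0.0270845
h(2.6463041) = -0.0062274
s4 = 2.6463041 − (-0.0062274)·(0.0270845)/(-0.0748627) = 2.6440511;  |Δ| = 0.0022530
|s4 − s3| = 0.0022530 < 10^{-2}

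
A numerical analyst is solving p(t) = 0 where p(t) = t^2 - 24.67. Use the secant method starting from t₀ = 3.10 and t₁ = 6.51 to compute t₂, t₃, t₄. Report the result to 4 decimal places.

p(3.10) = -15.060000, p(6.51) = 17.710100
t₂ = 6.510000 − 17.710100·(6.510000 − 3.100000) / (17.710100 − (-15.060000)) = 6.510000 − (60.391441)/(32.770100) = 4.667118
p(4.667118) = -2.888013
t₃ = 4.667118 − (-2.888013)·(4.667118 − 6.510000) / (-2.888013 − 17.710100) = 4.667118 − (5.322269)/(-20.598113) = 4.925504
p(4.925504) = -0.409412
t₄ = 4.925504 − (-0.409412)·(4.925504 − 4.667118) / (-0.409412 − (-2.888013)) = 4.925504 − (-0.105786)/(2.478601) = 4.968184

4.6671, 4.9255, 4.9682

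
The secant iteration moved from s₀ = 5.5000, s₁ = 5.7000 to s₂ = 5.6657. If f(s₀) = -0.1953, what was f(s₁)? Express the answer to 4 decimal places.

0.0404

The secant line through (5.5000, -0.1953) and (5.7000, f(s₁)) crosses zero at s₂ = 5.6657.
So (5.5000, -0.1953), (5.7000, f(s₁)), (5.6657, 0) are collinear:
f(s₁) = -0.1953 · (5.7000 − 5.6657) / (5.5000 − 5.6657) = -0.1953 · (0.034300)/(-0.165700) = 0.040427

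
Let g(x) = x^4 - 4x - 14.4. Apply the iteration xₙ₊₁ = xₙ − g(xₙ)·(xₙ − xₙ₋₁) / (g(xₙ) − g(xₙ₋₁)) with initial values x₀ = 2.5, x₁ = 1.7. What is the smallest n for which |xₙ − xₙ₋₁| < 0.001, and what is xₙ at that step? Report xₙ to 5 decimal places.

n = 6, xₙ = 2.19413

g(2.5) = 14.6625000, g(1.7) = -12.8479000
x₂ = 1.7000000 − (-12.8479000)·(-0.8000000)/(-27.5104000) = 2.0736158;  |Δ| = 0.3736158
g(2.0736158) = -4.2054739
x₃ = 2.0736158 − (-4.2054739)·(0.3736158)/(8.6424261) = 2.2554202;  |Δ| = 0.1818044
g(2.2554202) = 2.4550789
x₄ = 2.2554202 − 2.4550789·(0.1818044)/(6.6605528) = 2.1884071;  |Δ| = 0.0670131
g(2.1884071) = -0.2179023
x₅ = 2.1884071 − (-0.2179023)·(-0.0670131)/(-2.6729812) = 2.1938701;  |Δ| = 0.0054629
g(2.1938701) = -0.0098769
x₆ = 2.1938701 − (-0.0098769)·(0.0054629)/(0.2080254) = 2.1941295;  |Δ| = 0.0002594
|x₆ − x₅| = 0.0002594 < 0.001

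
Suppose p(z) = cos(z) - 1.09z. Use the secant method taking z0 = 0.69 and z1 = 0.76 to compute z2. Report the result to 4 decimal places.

0.7009

p(0.69) = 0.019146, p(0.76) = -0.103564
z2 = 0.760000 − (-0.103564)·(0.760000 − 0.690000) / (-0.103564 − 0.019146) = 0.760000 − (-0.007249)/(-0.122710) = 0.700922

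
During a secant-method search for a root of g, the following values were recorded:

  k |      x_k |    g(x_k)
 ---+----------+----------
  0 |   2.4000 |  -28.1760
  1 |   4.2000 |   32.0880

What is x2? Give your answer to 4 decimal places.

3.2416

x2 = 4.2000 − 32.0880·(4.2000 − 2.4000) / (32.0880 − (-28.1760))
   = 4.2000 − (57.758400)/(60.264000) = 3.241577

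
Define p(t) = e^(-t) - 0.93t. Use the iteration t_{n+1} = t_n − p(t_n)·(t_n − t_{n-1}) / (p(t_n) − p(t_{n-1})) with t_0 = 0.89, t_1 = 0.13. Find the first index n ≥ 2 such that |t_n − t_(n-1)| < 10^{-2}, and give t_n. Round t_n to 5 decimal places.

n = 4, t_n = 0.59378

p(0.89) = -0.4170442, p(0.13) = 0.7571954
t_2 = 0.1300000 − 0.7571954·(-0.7600000)/(1.1742397) = 0.6200776;  |Δ| = 0.4900776
p(0.6200776) = -0.0387694
t_3 = 0.6200776 − (-0.0387694)·(0.4900776)/(-0.7959649) = 0.5962071;  |Δ| = 0.0238704
p(0.5962071) = -0.0035755
t_4 = 0.5962071 − (-0.0035755)·(-0.0238704)/(0.0351940) = 0.5937821;  |Δ| = 0.0024251
|t_4 − t_3| = 0.0024251 < 10^{-2}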